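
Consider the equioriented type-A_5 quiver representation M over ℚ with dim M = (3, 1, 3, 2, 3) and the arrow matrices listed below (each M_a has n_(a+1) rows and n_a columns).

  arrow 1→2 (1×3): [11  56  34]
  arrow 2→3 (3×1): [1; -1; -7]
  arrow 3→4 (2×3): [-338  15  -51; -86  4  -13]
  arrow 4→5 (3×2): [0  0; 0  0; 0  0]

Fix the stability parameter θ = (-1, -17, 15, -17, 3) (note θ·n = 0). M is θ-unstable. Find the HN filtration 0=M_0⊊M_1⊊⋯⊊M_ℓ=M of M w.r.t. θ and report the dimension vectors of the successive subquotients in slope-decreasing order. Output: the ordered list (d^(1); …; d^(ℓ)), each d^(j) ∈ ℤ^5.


Barcode: M ≅ I[1,1]^2, I[1,4], I[3,3], I[3,4], I[5,5]^3. HN layers by μ_θ (4 steps, strictly decreasing):
  μ^(1)=15; μ^(2)=3; μ^(3)=-1; μ^(4)=-9

((0, 0, 1, 0, 0); (0, 0, 0, 0, 3); (2, 0, 2, 2, 0); (1, 1, 0, 0, 0))


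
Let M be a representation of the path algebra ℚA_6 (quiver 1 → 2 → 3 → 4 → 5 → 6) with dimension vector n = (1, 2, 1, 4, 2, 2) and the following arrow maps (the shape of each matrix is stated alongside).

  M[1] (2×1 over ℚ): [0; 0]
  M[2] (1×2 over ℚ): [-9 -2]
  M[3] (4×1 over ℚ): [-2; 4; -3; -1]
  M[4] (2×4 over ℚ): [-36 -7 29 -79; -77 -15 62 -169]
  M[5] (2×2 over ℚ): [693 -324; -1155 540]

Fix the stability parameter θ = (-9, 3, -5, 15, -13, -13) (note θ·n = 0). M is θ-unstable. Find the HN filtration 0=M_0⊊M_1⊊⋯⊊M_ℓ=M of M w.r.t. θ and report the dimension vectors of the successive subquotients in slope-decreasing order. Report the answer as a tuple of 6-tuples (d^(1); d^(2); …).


Via rank(M_{q-1}∘⋯∘M_p): M ≅ I[1,1], I[2,2], I[2,5], I[4,4]^2, I[4,6], I[6,6].
μ_θ-semistable layers: μ^(1)=15; μ^(2)=3; μ^(3)=1; μ^(4)=-1; μ^(5)=-11/3; μ^(6)=-9; μ^(7)=-13

((0, 0, 0, 2, 0, 0); (0, 1, 0, 0, 0, 0); (0, 0, 0, 1, 1, 0); (0, 1, 1, 0, 0, 0); (0, 0, 0, 1, 1, 1); (1, 0, 0, 0, 0, 0); (0, 0, 0, 0, 0, 1))


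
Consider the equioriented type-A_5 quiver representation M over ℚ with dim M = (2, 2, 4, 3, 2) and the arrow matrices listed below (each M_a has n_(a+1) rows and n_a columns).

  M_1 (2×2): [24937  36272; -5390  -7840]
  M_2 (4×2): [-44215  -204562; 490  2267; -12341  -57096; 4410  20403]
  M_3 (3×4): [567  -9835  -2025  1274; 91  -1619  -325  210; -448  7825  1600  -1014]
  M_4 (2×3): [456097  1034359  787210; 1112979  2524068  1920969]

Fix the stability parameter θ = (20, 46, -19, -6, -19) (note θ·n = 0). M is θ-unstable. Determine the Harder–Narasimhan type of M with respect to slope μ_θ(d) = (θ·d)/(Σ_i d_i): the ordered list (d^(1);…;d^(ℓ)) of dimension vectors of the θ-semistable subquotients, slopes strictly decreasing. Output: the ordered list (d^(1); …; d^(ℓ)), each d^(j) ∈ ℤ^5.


Interval decomposition of M: I[1,1], I[1,3], I[2,5], I[3,4], I[3,5].
HN type (ℓ=6): μ^(1)=20; μ^(2)=47/3; μ^(3)=1/2; μ^(4)=-6; μ^(5)=-25/2; μ^(6)=-19

((1, 0, 0, 0, 0); (1, 1, 1, 0, 0); (0, 1, 1, 1, 1); (0, 0, 0, 1, 0); (0, 0, 0, 1, 1); (0, 0, 2, 0, 0))


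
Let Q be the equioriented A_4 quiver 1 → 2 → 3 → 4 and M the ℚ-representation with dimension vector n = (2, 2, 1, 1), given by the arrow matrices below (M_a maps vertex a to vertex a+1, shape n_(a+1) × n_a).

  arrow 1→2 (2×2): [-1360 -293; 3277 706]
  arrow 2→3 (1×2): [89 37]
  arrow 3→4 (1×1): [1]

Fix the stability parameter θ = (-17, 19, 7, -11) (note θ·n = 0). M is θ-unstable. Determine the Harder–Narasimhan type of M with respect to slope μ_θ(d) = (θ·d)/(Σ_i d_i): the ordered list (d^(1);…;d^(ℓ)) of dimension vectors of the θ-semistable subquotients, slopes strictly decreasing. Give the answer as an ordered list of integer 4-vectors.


Barcode: M ≅ I[1,2], I[1,4]. HN layers by μ_θ (3 steps, strictly decreasing):
  μ^(1)=19; μ^(2)=5; μ^(3)=-17

((0, 1, 0, 0); (0, 1, 1, 1); (2, 0, 0, 0))


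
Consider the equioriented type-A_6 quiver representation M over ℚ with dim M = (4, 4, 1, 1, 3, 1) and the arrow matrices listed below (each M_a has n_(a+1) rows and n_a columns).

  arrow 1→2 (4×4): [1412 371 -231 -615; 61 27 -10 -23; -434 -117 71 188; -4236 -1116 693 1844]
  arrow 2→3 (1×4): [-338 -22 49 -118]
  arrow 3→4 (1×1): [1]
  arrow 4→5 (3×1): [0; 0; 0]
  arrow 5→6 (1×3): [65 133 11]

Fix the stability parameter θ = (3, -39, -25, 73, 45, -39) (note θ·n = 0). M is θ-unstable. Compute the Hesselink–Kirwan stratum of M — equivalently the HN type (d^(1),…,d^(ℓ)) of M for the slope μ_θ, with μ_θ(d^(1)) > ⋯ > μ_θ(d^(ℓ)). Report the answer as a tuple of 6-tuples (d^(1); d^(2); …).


Barcode: M ≅ I[1,2]^3, I[1,4], I[5,5]^2, I[5,6]. HN layers by μ_θ (5 steps, strictly decreasing):
  μ^(1)=73; μ^(2)=45; μ^(3)=3; μ^(4)=-18; μ^(5)=-61/3

((0, 0, 0, 1, 0, 0); (0, 0, 0, 0, 2, 0); (0, 0, 0, 0, 1, 1); (3, 3, 0, 0, 0, 0); (1, 1, 1, 0, 0, 0))


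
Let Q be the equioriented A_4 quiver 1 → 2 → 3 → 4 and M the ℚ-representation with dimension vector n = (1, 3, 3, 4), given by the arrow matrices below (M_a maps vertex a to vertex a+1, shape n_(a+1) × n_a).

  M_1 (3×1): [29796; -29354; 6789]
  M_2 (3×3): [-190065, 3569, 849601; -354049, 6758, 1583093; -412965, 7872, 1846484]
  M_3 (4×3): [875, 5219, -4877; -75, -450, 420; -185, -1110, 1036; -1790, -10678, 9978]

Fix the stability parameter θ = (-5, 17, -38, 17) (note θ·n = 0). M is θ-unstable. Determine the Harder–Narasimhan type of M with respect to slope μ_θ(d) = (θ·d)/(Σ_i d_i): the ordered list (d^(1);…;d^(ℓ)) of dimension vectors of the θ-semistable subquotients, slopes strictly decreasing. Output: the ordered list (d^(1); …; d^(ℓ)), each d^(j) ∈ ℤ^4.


Via rank(M_{q-1}∘⋯∘M_p): M ≅ I[1,4], I[2,3], I[2,4], I[4,4]^2.
μ_θ-semistable layers: μ^(1)=17; μ^(2)=-26/3; μ^(3)=-21/2

((0, 0, 0, 4); (1, 1, 1, 0); (0, 2, 2, 0))


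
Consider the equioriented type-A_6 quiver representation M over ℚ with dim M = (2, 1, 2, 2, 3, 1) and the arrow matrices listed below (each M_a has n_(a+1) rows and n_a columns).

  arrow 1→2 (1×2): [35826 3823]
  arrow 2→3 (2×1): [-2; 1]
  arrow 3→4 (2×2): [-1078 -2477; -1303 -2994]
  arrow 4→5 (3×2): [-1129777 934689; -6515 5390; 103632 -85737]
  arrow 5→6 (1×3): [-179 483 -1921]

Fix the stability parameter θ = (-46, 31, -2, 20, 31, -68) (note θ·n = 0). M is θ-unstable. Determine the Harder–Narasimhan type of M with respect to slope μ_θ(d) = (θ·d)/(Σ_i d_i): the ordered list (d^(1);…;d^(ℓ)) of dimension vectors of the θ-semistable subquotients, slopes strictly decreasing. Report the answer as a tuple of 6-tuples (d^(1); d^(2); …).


Barcode: M ≅ I[1,1], I[1,6], I[3,5], I[5,5]. HN layers by μ_θ (5 steps, strictly decreasing):
  μ^(1)=31; μ^(2)=20; μ^(3)=12/5; μ^(4)=-2; μ^(5)=-46

((0, 0, 0, 0, 2, 0); (0, 0, 0, 1, 0, 0); (0, 1, 1, 1, 1, 1); (0, 0, 1, 0, 0, 0); (2, 0, 0, 0, 0, 0))


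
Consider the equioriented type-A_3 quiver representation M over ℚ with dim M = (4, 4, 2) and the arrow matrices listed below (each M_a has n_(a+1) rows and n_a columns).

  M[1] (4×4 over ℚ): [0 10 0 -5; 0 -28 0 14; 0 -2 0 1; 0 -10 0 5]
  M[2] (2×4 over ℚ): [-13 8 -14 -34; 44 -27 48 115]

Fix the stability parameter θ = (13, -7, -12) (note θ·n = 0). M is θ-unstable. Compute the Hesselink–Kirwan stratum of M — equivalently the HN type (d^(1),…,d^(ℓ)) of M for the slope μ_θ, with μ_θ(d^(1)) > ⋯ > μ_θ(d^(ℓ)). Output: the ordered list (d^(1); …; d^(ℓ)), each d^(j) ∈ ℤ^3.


Barcode: M ≅ I[1,1]^3, I[1,3], I[2,2]^2, I[2,3]. HN layers by μ_θ (4 steps, strictly decreasing):
  μ^(1)=13; μ^(2)=-2; μ^(3)=-7; μ^(4)=-19/2

((3, 0, 0); (1, 1, 1); (0, 2, 0); (0, 1, 1))


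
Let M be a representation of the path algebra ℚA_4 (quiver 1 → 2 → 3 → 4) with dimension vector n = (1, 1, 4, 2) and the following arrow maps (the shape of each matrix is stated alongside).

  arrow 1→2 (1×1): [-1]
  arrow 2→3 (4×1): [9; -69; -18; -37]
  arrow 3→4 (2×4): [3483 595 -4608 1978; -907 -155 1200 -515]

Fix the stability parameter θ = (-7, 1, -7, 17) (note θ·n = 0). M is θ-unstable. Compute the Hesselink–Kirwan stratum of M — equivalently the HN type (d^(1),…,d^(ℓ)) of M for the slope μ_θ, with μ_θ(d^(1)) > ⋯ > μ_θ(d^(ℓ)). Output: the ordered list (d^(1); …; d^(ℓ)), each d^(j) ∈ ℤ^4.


Interval decomposition of M: I[1,4], I[3,3]^2, I[3,4].
HN type (ℓ=3): μ^(1)=17; μ^(2)=-3; μ^(3)=-7

((0, 0, 0, 2); (0, 1, 1, 0); (1, 0, 3, 0))


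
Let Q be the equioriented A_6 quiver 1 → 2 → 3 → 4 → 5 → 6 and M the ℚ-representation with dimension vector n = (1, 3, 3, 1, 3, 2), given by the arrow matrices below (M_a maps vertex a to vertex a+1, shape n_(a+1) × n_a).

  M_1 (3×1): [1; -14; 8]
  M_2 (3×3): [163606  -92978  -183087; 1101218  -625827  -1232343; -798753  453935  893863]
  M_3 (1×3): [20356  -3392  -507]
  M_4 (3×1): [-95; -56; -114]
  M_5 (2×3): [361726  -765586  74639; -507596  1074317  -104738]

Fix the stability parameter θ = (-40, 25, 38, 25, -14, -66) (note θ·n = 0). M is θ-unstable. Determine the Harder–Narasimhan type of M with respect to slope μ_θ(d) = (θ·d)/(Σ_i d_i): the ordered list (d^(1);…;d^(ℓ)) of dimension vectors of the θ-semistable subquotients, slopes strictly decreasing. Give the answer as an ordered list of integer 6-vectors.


Via rank(M_{q-1}∘⋯∘M_p): M ≅ I[1,5], I[2,3]^2, I[5,6]^2.
μ_θ-semistable layers: μ^(1)=38; μ^(2)=25; μ^(3)=37/2; μ^(4)=-40

((0, 0, 2, 0, 0, 0); (0, 2, 0, 0, 0, 0); (0, 1, 1, 1, 1, 0); (1, 0, 0, 0, 2, 2))


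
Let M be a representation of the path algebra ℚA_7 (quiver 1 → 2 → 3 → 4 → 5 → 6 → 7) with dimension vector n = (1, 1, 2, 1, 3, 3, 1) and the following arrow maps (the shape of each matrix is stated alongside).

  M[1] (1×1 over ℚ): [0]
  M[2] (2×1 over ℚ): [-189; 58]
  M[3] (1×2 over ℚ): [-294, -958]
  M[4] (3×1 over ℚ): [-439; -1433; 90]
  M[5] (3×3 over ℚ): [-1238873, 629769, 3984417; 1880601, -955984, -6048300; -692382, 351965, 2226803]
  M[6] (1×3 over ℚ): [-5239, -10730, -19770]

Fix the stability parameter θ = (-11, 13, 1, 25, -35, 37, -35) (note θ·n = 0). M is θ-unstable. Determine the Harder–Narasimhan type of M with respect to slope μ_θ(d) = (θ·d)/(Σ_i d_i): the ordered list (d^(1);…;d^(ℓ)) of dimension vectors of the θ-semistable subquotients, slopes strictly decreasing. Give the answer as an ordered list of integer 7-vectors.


Via rank(M_{q-1}∘⋯∘M_p): M ≅ I[1,1], I[2,6], I[3,3], I[5,6], I[5,7].
μ_θ-semistable layers: μ^(1)=37; μ^(2)=1; μ^(3)=-11; μ^(4)=-35

((0, 0, 0, 0, 0, 2, 0); (0, 1, 2, 1, 1, 1, 1); (1, 0, 0, 0, 0, 0, 0); (0, 0, 0, 0, 2, 0, 0))


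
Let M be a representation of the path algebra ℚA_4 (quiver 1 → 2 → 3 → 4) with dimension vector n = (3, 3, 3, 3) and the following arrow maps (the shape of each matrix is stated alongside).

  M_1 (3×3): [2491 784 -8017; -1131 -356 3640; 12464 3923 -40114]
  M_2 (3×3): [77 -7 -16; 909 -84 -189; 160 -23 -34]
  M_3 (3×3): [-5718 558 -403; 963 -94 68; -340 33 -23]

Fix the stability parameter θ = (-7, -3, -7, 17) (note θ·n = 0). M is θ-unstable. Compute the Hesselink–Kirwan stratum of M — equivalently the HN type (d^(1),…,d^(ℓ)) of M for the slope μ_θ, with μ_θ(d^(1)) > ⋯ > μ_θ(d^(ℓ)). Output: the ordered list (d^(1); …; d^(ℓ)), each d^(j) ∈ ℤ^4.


Barcode: M ≅ I[1,4]^3. HN layers by μ_θ (3 steps, strictly decreasing):
  μ^(1)=17; μ^(2)=-5; μ^(3)=-7

((0, 0, 0, 3); (0, 3, 3, 0); (3, 0, 0, 0))


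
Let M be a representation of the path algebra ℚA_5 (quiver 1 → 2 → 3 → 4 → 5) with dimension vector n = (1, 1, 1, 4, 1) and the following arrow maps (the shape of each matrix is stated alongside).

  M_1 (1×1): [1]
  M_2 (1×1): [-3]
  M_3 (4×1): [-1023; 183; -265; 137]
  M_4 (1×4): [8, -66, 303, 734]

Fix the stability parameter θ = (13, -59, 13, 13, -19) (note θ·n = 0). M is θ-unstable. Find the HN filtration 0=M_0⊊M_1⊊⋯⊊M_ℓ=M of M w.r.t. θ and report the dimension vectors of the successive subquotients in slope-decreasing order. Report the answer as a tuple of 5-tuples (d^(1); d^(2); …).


Via rank(M_{q-1}∘⋯∘M_p): M ≅ I[1,5], I[4,4]^3.
μ_θ-semistable layers: μ^(1)=13; μ^(2)=7/3; μ^(3)=-23

((0, 0, 0, 3, 0); (0, 0, 1, 1, 1); (1, 1, 0, 0, 0))


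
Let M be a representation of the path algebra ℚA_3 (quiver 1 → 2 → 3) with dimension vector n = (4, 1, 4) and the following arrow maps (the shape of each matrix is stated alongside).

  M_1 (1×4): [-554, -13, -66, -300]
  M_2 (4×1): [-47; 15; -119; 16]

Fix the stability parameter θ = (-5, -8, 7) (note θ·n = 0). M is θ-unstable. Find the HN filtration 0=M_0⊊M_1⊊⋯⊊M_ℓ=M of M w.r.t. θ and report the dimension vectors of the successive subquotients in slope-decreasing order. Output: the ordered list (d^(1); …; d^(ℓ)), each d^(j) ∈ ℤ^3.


Via rank(M_{q-1}∘⋯∘M_p): M ≅ I[1,1]^3, I[1,3], I[3,3]^3.
μ_θ-semistable layers: μ^(1)=7; μ^(2)=-5; μ^(3)=-13/2

((0, 0, 4); (3, 0, 0); (1, 1, 0))


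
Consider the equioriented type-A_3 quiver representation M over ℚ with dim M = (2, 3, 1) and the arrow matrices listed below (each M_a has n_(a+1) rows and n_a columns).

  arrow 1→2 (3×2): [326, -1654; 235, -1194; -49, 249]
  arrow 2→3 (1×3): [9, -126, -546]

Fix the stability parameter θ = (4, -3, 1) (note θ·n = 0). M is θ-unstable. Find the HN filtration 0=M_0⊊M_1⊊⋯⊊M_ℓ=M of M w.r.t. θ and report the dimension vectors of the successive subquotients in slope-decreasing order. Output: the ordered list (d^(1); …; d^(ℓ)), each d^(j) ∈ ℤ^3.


Barcode: M ≅ I[1,2], I[1,3], I[2,2]. HN layers by μ_θ (3 steps, strictly decreasing):
  μ^(1)=1; μ^(2)=1/2; μ^(3)=-3

((0, 0, 1); (2, 2, 0); (0, 1, 0))


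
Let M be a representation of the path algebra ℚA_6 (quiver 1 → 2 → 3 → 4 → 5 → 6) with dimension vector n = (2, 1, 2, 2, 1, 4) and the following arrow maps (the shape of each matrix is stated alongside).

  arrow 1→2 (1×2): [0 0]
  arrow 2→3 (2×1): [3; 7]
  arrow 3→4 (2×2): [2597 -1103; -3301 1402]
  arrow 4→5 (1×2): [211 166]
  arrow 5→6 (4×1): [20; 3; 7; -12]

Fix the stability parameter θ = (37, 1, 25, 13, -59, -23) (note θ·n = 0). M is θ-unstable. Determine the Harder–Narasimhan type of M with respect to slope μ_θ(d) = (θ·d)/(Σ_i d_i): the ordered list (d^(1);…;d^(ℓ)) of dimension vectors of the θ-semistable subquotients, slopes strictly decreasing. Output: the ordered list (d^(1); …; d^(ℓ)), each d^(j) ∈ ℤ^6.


Barcode: M ≅ I[1,1]^2, I[2,6], I[3,4], I[6,6]^3. HN layers by μ_θ (4 steps, strictly decreasing):
  μ^(1)=37; μ^(2)=19; μ^(3)=-43/5; μ^(4)=-23

((2, 0, 0, 0, 0, 0); (0, 0, 1, 1, 0, 0); (0, 1, 1, 1, 1, 1); (0, 0, 0, 0, 0, 3))


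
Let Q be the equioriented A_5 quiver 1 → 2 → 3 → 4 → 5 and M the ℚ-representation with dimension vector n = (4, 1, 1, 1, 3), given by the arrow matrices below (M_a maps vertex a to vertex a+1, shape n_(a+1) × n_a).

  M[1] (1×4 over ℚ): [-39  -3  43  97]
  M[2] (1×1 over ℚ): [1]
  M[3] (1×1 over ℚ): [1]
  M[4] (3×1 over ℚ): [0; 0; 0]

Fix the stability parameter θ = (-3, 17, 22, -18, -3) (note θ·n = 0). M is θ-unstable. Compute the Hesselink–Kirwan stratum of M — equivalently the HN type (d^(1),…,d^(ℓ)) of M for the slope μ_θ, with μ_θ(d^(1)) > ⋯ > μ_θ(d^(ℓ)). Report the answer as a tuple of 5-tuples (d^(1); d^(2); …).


Interval decomposition of M: I[1,1]^3, I[1,4], I[5,5]^3.
HN type (ℓ=2): μ^(1)=7; μ^(2)=-3

((0, 1, 1, 1, 0); (4, 0, 0, 0, 3))


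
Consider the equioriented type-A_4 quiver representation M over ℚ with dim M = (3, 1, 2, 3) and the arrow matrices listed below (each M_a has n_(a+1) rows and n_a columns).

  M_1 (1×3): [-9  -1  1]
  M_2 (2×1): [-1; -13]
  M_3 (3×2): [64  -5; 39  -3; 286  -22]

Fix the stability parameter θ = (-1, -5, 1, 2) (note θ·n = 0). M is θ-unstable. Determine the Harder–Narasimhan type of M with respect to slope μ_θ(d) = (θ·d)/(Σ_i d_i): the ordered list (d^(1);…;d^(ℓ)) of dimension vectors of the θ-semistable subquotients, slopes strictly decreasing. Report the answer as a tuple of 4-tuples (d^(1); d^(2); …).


Barcode: M ≅ I[1,1]^2, I[1,4], I[3,4], I[4,4]. HN layers by μ_θ (4 steps, strictly decreasing):
  μ^(1)=2; μ^(2)=1; μ^(3)=-1; μ^(4)=-3

((0, 0, 0, 3); (0, 0, 2, 0); (2, 0, 0, 0); (1, 1, 0, 0))


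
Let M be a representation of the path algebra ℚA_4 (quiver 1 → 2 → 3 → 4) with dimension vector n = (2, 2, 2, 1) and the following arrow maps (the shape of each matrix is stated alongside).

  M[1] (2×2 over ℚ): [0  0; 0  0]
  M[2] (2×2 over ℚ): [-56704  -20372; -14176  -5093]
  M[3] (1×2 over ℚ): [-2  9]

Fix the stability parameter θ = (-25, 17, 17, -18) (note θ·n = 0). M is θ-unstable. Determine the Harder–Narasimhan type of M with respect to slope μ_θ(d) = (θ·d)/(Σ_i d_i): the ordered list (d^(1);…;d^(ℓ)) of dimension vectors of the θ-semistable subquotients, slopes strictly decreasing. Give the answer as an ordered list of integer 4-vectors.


Via rank(M_{q-1}∘⋯∘M_p): M ≅ I[1,1]^2, I[2,2], I[2,4], I[3,3].
μ_θ-semistable layers: μ^(1)=17; μ^(2)=16/3; μ^(3)=-25

((0, 1, 1, 0); (0, 1, 1, 1); (2, 0, 0, 0))


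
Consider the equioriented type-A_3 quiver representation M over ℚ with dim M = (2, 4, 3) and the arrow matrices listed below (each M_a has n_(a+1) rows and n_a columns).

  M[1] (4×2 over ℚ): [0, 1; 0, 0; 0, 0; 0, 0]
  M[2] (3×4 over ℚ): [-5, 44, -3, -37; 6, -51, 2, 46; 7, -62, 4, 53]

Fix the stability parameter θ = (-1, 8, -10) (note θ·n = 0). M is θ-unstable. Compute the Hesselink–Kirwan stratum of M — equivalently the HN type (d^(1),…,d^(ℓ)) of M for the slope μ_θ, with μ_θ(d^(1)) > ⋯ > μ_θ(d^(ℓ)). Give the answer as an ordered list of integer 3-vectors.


Barcode: M ≅ I[1,1], I[1,3], I[2,2], I[2,3]^2. HN layers by μ_θ (2 steps, strictly decreasing):
  μ^(1)=8; μ^(2)=-1

((0, 1, 0); (2, 3, 3))


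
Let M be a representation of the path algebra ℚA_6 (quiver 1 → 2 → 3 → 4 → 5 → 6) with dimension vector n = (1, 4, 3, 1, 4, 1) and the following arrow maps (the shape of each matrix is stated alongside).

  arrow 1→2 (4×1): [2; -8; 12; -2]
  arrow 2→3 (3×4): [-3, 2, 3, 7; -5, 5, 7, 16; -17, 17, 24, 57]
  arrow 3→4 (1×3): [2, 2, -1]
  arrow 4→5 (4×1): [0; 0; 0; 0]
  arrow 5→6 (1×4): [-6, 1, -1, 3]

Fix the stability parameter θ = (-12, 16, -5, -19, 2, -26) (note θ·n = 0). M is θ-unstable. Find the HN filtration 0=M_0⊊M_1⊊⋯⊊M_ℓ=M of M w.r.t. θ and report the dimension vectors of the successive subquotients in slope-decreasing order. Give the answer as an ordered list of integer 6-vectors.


Via rank(M_{q-1}∘⋯∘M_p): M ≅ I[1,3], I[2,2], I[2,3], I[2,4], I[5,5]^3, I[5,6].
μ_θ-semistable layers: μ^(1)=16; μ^(2)=11/2; μ^(3)=2; μ^(4)=-8/3; μ^(5)=-12

((0, 1, 0, 0, 0, 0); (0, 2, 2, 0, 0, 0); (0, 0, 0, 0, 3, 0); (0, 1, 1, 1, 0, 0); (1, 0, 0, 0, 1, 1))


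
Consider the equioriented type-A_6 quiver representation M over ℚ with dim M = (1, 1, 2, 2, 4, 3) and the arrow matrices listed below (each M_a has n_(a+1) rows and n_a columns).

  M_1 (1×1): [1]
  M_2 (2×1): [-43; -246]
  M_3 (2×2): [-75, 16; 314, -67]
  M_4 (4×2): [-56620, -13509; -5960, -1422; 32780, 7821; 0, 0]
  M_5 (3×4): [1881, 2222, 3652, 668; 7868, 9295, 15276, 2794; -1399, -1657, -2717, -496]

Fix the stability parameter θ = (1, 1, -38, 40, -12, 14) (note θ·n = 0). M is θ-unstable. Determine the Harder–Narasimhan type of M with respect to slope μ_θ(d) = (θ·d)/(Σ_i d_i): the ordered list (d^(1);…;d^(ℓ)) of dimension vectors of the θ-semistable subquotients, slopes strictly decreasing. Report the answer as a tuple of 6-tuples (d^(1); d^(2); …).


Via rank(M_{q-1}∘⋯∘M_p): M ≅ I[1,4], I[3,6], I[5,5], I[5,6]^2.
μ_θ-semistable layers: μ^(1)=40; μ^(2)=14; μ^(3)=-12; μ^(4)=-38

((0, 0, 0, 1, 0, 0); (0, 0, 0, 1, 1, 3); (1, 1, 1, 0, 3, 0); (0, 0, 1, 0, 0, 0))


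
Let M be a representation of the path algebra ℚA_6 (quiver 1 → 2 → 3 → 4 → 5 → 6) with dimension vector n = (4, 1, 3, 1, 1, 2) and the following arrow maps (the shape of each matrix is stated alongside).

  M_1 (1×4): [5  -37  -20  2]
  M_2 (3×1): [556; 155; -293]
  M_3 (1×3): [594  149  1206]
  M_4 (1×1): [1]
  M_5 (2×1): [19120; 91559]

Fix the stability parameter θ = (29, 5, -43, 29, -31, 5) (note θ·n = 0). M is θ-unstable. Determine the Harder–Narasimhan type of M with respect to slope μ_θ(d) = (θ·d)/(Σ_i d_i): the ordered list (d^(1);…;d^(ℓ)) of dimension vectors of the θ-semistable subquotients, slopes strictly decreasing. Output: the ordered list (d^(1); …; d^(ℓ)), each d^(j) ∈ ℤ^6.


Via rank(M_{q-1}∘⋯∘M_p): M ≅ I[1,1]^3, I[1,6], I[3,3]^2, I[6,6].
μ_θ-semistable layers: μ^(1)=29; μ^(2)=5; μ^(3)=-1; μ^(4)=-3; μ^(5)=-43

((3, 0, 0, 0, 0, 0); (0, 0, 0, 0, 0, 2); (0, 0, 0, 1, 1, 0); (1, 1, 1, 0, 0, 0); (0, 0, 2, 0, 0, 0))


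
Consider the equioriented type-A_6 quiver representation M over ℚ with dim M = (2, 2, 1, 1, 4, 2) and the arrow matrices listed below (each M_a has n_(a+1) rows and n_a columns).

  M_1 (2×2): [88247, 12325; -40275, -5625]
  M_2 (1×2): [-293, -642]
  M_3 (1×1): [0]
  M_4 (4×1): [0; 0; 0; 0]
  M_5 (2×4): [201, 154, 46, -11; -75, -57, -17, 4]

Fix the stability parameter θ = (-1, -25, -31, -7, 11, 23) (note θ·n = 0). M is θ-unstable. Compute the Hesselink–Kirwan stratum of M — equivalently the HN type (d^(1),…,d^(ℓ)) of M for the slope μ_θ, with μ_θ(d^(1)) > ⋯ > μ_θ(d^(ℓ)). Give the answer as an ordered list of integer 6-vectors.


Via rank(M_{q-1}∘⋯∘M_p): M ≅ I[1,1], I[1,3], I[2,2], I[4,4], I[5,5]^2, I[5,6]^2.
μ_θ-semistable layers: μ^(1)=23; μ^(2)=11; μ^(3)=-1; μ^(4)=-7; μ^(5)=-19; μ^(6)=-25

((0, 0, 0, 0, 0, 2); (0, 0, 0, 0, 4, 0); (1, 0, 0, 0, 0, 0); (0, 0, 0, 1, 0, 0); (1, 1, 1, 0, 0, 0); (0, 1, 0, 0, 0, 0))


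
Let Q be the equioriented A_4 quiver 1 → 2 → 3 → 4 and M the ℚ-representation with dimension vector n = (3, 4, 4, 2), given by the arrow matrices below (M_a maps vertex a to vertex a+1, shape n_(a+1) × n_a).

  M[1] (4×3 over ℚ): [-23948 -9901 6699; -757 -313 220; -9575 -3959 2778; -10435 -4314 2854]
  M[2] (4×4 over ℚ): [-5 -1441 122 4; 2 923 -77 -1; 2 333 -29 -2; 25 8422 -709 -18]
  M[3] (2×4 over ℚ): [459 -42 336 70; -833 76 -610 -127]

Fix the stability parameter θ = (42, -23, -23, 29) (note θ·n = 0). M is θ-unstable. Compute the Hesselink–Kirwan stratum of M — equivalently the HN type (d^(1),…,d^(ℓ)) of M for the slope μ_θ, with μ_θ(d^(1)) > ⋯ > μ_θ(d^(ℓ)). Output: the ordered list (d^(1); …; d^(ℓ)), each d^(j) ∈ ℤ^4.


Via rank(M_{q-1}∘⋯∘M_p): M ≅ I[1,2], I[1,3], I[1,4], I[2,4], I[3,3].
μ_θ-semistable layers: μ^(1)=29; μ^(2)=19/2; μ^(3)=-4/3; μ^(4)=-23

((0, 0, 0, 2); (1, 1, 0, 0); (2, 2, 2, 0); (0, 1, 2, 0))


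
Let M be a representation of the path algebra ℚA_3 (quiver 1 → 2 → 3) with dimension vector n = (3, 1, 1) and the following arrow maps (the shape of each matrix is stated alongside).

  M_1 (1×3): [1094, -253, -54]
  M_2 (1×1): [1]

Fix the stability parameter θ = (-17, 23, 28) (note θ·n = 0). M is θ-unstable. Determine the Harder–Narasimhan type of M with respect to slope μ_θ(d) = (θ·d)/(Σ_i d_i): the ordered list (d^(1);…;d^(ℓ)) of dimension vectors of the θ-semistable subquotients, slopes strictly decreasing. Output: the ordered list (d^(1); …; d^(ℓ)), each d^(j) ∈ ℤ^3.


Via rank(M_{q-1}∘⋯∘M_p): M ≅ I[1,1]^2, I[1,3].
μ_θ-semistable layers: μ^(1)=28; μ^(2)=23; μ^(3)=-17

((0, 0, 1); (0, 1, 0); (3, 0, 0))


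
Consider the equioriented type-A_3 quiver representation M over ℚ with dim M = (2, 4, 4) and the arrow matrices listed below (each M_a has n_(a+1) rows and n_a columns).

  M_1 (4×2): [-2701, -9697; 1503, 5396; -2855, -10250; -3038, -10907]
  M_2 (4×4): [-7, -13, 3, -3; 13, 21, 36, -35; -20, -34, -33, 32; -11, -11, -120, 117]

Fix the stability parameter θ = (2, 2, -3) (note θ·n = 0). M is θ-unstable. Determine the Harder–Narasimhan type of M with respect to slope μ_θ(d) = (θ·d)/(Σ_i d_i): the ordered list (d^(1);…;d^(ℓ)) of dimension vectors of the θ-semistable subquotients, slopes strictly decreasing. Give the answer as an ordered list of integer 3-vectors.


Via rank(M_{q-1}∘⋯∘M_p): M ≅ I[1,2], I[1,3], I[2,2], I[2,3], I[3,3]^2.
μ_θ-semistable layers: μ^(1)=2; μ^(2)=1/3; μ^(3)=-1/2; μ^(4)=-3

((1, 2, 0); (1, 1, 1); (0, 1, 1); (0, 0, 2))


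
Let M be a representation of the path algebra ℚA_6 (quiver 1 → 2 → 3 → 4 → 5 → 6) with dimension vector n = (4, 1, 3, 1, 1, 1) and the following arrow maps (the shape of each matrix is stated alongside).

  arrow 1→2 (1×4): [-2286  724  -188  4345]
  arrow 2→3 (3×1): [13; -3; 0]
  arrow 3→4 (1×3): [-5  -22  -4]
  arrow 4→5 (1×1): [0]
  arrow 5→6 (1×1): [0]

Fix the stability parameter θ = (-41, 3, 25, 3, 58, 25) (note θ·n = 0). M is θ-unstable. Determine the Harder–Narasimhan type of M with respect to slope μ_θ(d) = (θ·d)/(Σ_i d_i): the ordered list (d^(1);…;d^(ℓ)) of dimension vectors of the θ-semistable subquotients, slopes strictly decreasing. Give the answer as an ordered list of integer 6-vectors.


Interval decomposition of M: I[1,1]^3, I[1,4], I[3,3]^2, I[5,5], I[6,6].
HN type (ℓ=5): μ^(1)=58; μ^(2)=25; μ^(3)=14; μ^(4)=3; μ^(5)=-41

((0, 0, 0, 0, 1, 0); (0, 0, 2, 0, 0, 1); (0, 0, 1, 1, 0, 0); (0, 1, 0, 0, 0, 0); (4, 0, 0, 0, 0, 0))


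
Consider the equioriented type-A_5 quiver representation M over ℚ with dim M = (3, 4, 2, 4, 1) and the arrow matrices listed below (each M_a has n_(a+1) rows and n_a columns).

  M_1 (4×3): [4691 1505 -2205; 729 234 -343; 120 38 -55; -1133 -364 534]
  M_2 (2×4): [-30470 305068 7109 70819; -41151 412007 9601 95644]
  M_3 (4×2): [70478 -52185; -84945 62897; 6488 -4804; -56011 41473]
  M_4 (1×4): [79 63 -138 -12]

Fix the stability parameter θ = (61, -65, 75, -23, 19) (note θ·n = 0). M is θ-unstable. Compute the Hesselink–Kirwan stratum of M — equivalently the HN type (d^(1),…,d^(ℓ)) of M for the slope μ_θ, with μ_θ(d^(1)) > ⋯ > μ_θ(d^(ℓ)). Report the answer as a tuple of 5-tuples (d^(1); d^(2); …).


Interval decomposition of M: I[1,2], I[1,4], I[1,5], I[2,2], I[4,4]^2.
HN type (ℓ=5): μ^(1)=26; μ^(2)=71/3; μ^(3)=-2; μ^(4)=-23; μ^(5)=-65

((0, 0, 1, 1, 0); (0, 0, 1, 1, 1); (3, 3, 0, 0, 0); (0, 0, 0, 2, 0); (0, 1, 0, 0, 0))


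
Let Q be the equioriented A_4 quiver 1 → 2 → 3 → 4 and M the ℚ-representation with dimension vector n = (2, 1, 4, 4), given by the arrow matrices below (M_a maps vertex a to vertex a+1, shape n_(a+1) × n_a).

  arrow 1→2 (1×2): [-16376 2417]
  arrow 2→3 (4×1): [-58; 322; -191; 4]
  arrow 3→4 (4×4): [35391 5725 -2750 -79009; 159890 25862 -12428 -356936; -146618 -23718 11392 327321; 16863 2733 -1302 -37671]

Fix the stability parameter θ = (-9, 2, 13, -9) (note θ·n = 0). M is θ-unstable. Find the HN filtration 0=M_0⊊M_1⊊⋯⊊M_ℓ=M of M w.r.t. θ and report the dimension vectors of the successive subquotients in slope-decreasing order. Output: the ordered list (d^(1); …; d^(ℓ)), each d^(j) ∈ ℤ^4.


Interval decomposition of M: I[1,1], I[1,4], I[3,3]^2, I[3,4], I[4,4]^2.
HN type (ℓ=3): μ^(1)=13; μ^(2)=2; μ^(3)=-9

((0, 0, 2, 0); (0, 1, 2, 2); (2, 0, 0, 2))


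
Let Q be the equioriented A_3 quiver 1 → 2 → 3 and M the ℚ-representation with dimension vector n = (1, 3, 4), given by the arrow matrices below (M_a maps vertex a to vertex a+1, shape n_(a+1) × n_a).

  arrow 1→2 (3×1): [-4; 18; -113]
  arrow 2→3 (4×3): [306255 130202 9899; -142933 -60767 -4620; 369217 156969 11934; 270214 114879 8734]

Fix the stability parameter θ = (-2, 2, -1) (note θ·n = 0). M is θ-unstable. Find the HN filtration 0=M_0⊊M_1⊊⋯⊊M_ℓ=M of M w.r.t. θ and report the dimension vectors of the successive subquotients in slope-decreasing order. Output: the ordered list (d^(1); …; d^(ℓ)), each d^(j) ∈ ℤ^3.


Via rank(M_{q-1}∘⋯∘M_p): M ≅ I[1,3], I[2,3]^2, I[3,3].
μ_θ-semistable layers: μ^(1)=1/2; μ^(2)=-1; μ^(3)=-2

((0, 3, 3); (0, 0, 1); (1, 0, 0))


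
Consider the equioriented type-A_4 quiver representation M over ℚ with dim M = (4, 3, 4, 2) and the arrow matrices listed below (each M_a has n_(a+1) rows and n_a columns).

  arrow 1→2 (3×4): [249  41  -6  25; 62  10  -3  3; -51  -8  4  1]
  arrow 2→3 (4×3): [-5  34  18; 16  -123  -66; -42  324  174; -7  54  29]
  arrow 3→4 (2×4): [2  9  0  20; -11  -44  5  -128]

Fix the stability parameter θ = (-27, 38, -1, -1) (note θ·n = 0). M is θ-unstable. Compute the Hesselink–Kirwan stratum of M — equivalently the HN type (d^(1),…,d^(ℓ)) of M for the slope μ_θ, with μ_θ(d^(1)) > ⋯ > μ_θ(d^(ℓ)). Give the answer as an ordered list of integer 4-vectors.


Barcode: M ≅ I[1,1], I[1,3], I[1,4]^2, I[3,3]. HN layers by μ_θ (4 steps, strictly decreasing):
  μ^(1)=37/2; μ^(2)=12; μ^(3)=-1; μ^(4)=-27

((0, 1, 1, 0); (0, 2, 2, 2); (0, 0, 1, 0); (4, 0, 0, 0))


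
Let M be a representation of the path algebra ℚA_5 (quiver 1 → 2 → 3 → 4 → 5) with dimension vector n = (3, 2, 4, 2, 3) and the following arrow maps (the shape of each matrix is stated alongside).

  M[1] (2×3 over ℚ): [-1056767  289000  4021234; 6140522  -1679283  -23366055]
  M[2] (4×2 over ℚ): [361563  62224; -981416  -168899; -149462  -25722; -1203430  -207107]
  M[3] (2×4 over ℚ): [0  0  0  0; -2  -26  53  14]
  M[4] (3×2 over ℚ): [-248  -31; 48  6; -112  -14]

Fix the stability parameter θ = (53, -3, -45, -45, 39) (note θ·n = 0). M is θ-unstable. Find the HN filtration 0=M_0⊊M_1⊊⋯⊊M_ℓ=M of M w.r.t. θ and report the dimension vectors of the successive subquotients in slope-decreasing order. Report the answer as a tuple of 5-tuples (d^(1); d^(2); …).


Barcode: M ≅ I[1,1], I[1,3], I[1,5], I[3,3]^2, I[4,4], I[5,5]^2. HN layers by μ_θ (5 steps, strictly decreasing):
  μ^(1)=53; μ^(2)=39; μ^(3)=5/3; μ^(4)=-10; μ^(5)=-45

((1, 0, 0, 0, 0); (0, 0, 0, 0, 3); (1, 1, 1, 0, 0); (1, 1, 1, 1, 0); (0, 0, 2, 1, 0))


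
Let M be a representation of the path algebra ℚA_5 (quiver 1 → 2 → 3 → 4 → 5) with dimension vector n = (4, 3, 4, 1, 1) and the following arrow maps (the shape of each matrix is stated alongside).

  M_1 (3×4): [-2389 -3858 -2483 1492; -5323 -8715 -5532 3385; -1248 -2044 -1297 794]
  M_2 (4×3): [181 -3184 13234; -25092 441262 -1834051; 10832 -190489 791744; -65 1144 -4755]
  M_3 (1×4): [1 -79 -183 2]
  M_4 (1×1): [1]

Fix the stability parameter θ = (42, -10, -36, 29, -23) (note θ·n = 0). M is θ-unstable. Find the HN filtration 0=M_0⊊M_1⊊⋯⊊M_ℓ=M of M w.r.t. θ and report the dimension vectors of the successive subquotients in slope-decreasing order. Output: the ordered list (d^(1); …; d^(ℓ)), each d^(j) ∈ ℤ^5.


Barcode: M ≅ I[1,1], I[1,3]^2, I[1,5], I[3,3]. HN layers by μ_θ (4 steps, strictly decreasing):
  μ^(1)=42; μ^(2)=3; μ^(3)=-4/3; μ^(4)=-36

((1, 0, 0, 0, 0); (0, 0, 0, 1, 1); (3, 3, 3, 0, 0); (0, 0, 1, 0, 0))


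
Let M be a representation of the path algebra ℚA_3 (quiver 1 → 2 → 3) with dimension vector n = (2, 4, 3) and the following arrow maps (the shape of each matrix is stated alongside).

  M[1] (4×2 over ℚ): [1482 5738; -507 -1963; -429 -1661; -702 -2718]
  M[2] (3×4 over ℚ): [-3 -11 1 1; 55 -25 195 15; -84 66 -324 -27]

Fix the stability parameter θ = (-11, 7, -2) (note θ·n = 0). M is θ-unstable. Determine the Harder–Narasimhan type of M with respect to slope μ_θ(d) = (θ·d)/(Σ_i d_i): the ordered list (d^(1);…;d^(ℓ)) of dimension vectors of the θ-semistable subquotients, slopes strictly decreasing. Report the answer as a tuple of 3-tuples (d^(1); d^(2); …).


Barcode: M ≅ I[1,1], I[1,2], I[2,2], I[2,3]^2, I[3,3]. HN layers by μ_θ (4 steps, strictly decreasing):
  μ^(1)=7; μ^(2)=5/2; μ^(3)=-2; μ^(4)=-11

((0, 2, 0); (0, 2, 2); (0, 0, 1); (2, 0, 0))


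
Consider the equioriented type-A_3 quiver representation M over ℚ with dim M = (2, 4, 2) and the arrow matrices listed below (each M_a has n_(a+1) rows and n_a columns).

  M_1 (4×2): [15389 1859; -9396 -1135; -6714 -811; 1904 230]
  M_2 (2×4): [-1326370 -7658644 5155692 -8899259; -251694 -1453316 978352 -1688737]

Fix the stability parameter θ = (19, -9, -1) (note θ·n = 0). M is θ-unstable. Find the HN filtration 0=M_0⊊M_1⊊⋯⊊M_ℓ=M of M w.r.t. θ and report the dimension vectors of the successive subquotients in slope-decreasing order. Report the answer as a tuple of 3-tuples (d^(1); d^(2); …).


Interval decomposition of M: I[1,3]^2, I[2,2]^2.
HN type (ℓ=2): μ^(1)=3; μ^(2)=-9

((2, 2, 2); (0, 2, 0))


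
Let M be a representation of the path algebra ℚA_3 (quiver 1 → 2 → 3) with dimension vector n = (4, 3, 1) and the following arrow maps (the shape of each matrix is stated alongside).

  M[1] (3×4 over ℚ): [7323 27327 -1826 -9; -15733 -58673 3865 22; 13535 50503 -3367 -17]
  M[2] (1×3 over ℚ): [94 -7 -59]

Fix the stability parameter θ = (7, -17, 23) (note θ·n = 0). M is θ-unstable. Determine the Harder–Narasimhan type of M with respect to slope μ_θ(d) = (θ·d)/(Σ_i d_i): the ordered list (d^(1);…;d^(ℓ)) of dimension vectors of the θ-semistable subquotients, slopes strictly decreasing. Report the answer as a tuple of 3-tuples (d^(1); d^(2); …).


Via rank(M_{q-1}∘⋯∘M_p): M ≅ I[1,1], I[1,2]^2, I[1,3].
μ_θ-semistable layers: μ^(1)=23; μ^(2)=7; μ^(3)=-5

((0, 0, 1); (1, 0, 0); (3, 3, 0))


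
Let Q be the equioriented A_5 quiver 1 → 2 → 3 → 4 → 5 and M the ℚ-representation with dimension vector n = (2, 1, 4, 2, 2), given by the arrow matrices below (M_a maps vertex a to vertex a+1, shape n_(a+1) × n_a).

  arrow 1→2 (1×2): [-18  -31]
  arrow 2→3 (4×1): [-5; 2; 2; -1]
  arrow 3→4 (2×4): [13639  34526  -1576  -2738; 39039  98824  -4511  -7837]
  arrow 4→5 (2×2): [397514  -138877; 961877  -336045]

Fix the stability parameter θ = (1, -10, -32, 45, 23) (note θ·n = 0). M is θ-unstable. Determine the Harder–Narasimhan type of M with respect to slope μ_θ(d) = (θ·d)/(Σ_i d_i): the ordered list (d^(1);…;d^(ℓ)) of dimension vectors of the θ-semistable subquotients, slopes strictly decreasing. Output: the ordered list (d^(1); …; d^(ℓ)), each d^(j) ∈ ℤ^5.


Interval decomposition of M: I[1,1], I[1,5], I[3,3]^2, I[3,5].
HN type (ℓ=4): μ^(1)=34; μ^(2)=1; μ^(3)=-41/3; μ^(4)=-32

((0, 0, 0, 2, 2); (1, 0, 0, 0, 0); (1, 1, 1, 0, 0); (0, 0, 3, 0, 0))


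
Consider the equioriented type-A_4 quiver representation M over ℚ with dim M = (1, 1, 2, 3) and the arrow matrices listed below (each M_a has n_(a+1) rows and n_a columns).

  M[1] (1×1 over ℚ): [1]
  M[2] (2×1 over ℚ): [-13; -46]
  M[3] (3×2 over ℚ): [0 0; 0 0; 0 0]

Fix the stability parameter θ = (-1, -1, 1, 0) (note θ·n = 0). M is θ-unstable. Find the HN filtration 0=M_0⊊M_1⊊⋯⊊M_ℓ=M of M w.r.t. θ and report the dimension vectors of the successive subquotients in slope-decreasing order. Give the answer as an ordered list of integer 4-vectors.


Barcode: M ≅ I[1,3], I[3,3], I[4,4]^3. HN layers by μ_θ (3 steps, strictly decreasing):
  μ^(1)=1; μ^(2)=0; μ^(3)=-1

((0, 0, 2, 0); (0, 0, 0, 3); (1, 1, 0, 0))


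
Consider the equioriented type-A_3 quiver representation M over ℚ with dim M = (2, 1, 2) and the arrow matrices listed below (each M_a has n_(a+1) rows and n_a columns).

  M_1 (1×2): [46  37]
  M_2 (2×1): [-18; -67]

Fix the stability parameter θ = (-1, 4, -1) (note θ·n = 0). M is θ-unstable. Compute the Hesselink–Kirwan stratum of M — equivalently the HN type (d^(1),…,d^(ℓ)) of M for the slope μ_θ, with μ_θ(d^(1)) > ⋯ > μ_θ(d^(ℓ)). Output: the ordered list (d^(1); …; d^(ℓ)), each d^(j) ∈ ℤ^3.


Via rank(M_{q-1}∘⋯∘M_p): M ≅ I[1,1], I[1,3], I[3,3].
μ_θ-semistable layers: μ^(1)=3/2; μ^(2)=-1

((0, 1, 1); (2, 0, 1))


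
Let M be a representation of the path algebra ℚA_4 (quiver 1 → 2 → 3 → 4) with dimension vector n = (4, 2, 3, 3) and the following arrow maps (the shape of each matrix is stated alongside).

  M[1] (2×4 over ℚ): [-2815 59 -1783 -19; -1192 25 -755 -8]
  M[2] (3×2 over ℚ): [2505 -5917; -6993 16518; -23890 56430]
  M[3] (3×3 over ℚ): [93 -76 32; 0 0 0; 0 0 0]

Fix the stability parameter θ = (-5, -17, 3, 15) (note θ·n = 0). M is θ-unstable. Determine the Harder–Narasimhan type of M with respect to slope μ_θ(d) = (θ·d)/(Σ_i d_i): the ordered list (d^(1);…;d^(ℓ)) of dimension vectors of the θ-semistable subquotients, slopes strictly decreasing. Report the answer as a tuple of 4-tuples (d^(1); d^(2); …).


Interval decomposition of M: I[1,1]^2, I[1,3], I[1,4], I[3,3], I[4,4]^2.
HN type (ℓ=4): μ^(1)=15; μ^(2)=3; μ^(3)=-5; μ^(4)=-11

((0, 0, 0, 3); (0, 0, 3, 0); (2, 0, 0, 0); (2, 2, 0, 0))


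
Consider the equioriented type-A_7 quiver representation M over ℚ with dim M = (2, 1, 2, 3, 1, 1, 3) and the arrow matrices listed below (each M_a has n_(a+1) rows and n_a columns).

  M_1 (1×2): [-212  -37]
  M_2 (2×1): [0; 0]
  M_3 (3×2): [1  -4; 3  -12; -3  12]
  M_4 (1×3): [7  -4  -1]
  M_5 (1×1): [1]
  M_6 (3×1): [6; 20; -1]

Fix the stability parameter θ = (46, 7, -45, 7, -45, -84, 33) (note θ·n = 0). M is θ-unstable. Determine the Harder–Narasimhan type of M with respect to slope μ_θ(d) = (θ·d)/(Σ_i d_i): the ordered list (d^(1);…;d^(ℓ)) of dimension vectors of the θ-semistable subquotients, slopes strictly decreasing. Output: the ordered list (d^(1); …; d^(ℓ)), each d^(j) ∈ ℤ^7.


Interval decomposition of M: I[1,1], I[1,2], I[3,3], I[3,7], I[4,4]^2, I[7,7]^2.
HN type (ℓ=6): μ^(1)=46; μ^(2)=33; μ^(3)=53/2; μ^(4)=7; μ^(5)=-122/3; μ^(6)=-45

((1, 0, 0, 0, 0, 0, 0); (0, 0, 0, 0, 0, 0, 3); (1, 1, 0, 0, 0, 0, 0); (0, 0, 0, 2, 0, 0, 0); (0, 0, 0, 1, 1, 1, 0); (0, 0, 2, 0, 0, 0, 0))


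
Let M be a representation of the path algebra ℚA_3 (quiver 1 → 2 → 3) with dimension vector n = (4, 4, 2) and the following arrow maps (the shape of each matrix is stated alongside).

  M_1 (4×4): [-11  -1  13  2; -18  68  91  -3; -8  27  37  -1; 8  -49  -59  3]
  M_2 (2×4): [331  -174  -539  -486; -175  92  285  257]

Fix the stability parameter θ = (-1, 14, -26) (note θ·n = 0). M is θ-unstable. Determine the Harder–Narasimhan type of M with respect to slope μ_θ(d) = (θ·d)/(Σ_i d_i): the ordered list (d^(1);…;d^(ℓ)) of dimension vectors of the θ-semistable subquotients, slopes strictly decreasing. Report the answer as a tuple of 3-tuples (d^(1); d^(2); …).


Interval decomposition of M: I[1,2]^2, I[1,3]^2.
HN type (ℓ=3): μ^(1)=14; μ^(2)=-1; μ^(3)=-13/3

((0, 2, 0); (2, 0, 0); (2, 2, 2))


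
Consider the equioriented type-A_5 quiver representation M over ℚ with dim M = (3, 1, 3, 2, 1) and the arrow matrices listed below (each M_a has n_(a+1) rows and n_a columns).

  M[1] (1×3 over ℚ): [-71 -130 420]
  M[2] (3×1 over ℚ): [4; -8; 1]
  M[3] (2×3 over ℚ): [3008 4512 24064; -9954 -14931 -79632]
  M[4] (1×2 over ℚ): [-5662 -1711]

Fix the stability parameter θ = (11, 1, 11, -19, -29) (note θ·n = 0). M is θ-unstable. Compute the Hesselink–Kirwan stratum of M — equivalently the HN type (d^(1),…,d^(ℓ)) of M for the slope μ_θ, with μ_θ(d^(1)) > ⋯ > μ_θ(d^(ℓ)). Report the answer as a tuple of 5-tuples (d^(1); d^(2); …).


Via rank(M_{q-1}∘⋯∘M_p): M ≅ I[1,1]^2, I[1,3], I[3,3], I[3,5], I[4,4].
μ_θ-semistable layers: μ^(1)=11; μ^(2)=6; μ^(3)=-37/3; μ^(4)=-19

((2, 0, 2, 0, 0); (1, 1, 0, 0, 0); (0, 0, 1, 1, 1); (0, 0, 0, 1, 0))


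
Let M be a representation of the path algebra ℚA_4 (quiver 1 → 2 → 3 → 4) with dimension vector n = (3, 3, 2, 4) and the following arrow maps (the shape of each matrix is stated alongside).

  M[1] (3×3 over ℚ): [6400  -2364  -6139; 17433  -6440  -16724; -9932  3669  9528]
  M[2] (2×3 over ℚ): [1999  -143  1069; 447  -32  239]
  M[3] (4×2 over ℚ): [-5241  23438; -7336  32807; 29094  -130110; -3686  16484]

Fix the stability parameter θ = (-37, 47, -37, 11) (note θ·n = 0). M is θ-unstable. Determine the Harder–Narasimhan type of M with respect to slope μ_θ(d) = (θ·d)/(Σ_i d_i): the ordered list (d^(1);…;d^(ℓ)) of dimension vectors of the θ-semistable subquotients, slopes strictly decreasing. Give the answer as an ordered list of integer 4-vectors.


Interval decomposition of M: I[1,2], I[1,4]^2, I[4,4]^2.
HN type (ℓ=4): μ^(1)=47; μ^(2)=11; μ^(3)=5; μ^(4)=-37

((0, 1, 0, 0); (0, 0, 0, 4); (0, 2, 2, 0); (3, 0, 0, 0))
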